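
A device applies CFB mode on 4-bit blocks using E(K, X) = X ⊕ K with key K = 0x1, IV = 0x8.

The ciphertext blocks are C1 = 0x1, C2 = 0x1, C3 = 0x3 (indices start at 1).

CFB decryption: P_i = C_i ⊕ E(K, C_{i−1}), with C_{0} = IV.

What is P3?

P3 = 0x3

P3: E(K, 0x1) = 0x0; 0x3 ⊕ 0x0 = 0x3.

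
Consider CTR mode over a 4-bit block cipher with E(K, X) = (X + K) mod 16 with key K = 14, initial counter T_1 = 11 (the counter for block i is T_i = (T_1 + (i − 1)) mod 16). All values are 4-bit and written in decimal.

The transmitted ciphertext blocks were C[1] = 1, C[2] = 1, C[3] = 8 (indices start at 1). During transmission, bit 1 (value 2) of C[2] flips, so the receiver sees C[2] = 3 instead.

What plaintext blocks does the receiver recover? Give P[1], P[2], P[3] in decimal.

CTR decryption: S_i = E(K, T_i) where T_i is the counter for block i; P_i = C_i ⊕ S_i.
Only C[2] changed, to 3. In CTR, a change in C_i flips the same bit in P_i only; the keystream is unaffected. Decrypting the received ciphertext:
P[1]: T = 11, S = E(K, T) = 9; 1 ⊕ 9 = 8.
P[2]: T = 12, S = E(K, T) = 10; 3 ⊕ 10 = 9.
P[3]: T = 13, S = E(K, T) = 11; 8 ⊕ 11 = 3.
Blocks that differ from the original plaintext: P[2].

P[1] = 8, P[2] = 9, P[3] = 3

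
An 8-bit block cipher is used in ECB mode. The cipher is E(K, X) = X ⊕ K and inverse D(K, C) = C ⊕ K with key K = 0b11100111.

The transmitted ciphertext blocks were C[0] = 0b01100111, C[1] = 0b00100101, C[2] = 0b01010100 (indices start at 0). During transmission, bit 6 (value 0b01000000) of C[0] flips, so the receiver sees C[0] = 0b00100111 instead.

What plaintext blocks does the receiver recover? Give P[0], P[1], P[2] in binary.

ECB decryption: P_i = D(K, C_i).
Only C[0] changed, to 0b00100111. In ECB, a change in C_i affects only P_i. Decrypting the received ciphertext:
P[0]: D(K, 0b00100111) = 0b11000000.
P[1]: D(K, 0b00100101) = 0b11000010.
P[2]: D(K, 0b01010100) = 0b10110011.
Blocks that differ from the original plaintext: P[0].

P[0] = 0b11000000, P[1] = 0b11000010, P[2] = 0b10110011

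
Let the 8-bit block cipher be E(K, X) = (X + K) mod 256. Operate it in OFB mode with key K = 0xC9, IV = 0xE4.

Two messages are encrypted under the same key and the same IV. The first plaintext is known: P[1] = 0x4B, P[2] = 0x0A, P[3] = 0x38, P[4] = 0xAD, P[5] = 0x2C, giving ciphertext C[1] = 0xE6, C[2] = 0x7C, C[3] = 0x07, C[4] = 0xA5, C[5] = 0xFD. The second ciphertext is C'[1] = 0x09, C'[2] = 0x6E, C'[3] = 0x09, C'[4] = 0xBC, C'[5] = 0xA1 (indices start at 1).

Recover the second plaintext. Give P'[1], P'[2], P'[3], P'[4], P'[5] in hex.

P'[1] = 0xA4, P'[2] = 0x18, P'[3] = 0x36, P'[4] = 0xB4, P'[5] = 0x70

In OFB with a reused IV, both messages share the same keystream S_i, so C_i ⊕ C'_i = P_i ⊕ P'_i and thus P'_i = P_i ⊕ C_i ⊕ C'_i.
P'[1]: 0x4B ⊕ 0xE6 ⊕ 0x09 = 0xA4.
P'[2]: 0x0A ⊕ 0x7C ⊕ 0x6E = 0x18.
P'[3]: 0x38 ⊕ 0x07 ⊕ 0x09 = 0x36.
P'[4]: 0xAD ⊕ 0xA5 ⊕ 0xBC = 0xB4.
P'[5]: 0x2C ⊕ 0xFD ⊕ 0xA1 = 0x70.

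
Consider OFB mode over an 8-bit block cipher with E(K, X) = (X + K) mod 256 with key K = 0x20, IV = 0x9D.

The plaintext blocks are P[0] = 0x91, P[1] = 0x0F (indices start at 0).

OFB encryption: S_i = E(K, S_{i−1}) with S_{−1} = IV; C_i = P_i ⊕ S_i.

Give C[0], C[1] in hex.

C[0] = 0x2C, C[1] = 0xD2

C[0]: S = E(K, 0x9D) = 0xBD; 0x91 ⊕ 0xBD = 0x2C.
C[1]: S = E(K, 0xBD) = 0xDD; 0x0F ⊕ 0xDD = 0xD2.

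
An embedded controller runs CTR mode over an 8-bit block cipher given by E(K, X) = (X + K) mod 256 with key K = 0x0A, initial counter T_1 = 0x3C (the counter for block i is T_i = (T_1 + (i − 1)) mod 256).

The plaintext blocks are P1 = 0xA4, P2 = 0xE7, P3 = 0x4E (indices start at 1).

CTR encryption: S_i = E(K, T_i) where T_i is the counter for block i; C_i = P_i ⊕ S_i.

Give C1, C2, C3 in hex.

C1: T = 0x3C, S = E(K, T) = 0x46; 0xA4 ⊕ 0x46 = 0xE2.
C2: T = 0x3D, S = E(K, T) = 0x47; 0xE7 ⊕ 0x47 = 0xA0.
C3: T = 0x3E, S = E(K, T) = 0x48; 0x4E ⊕ 0x48 = 0x06.

C1 = 0xE2, C2 = 0xA0, C3 = 0x06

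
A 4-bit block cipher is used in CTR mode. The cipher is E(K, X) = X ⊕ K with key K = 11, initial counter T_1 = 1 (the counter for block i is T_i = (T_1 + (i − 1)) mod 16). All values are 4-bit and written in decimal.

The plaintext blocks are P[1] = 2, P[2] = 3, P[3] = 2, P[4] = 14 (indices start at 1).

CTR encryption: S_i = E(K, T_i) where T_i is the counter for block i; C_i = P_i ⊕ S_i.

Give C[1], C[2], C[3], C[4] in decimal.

C[1] = 8, C[2] = 10, C[3] = 10, C[4] = 1

C[1]: T = 1, S = E(K, T) = 10; 2 ⊕ 10 = 8.
C[2]: T = 2, S = E(K, T) = 9; 3 ⊕ 9 = 10.
C[3]: T = 3, S = E(K, T) = 8; 2 ⊕ 8 = 10.
C[4]: T = 4, S = E(K, T) = 15; 14 ⊕ 15 = 1.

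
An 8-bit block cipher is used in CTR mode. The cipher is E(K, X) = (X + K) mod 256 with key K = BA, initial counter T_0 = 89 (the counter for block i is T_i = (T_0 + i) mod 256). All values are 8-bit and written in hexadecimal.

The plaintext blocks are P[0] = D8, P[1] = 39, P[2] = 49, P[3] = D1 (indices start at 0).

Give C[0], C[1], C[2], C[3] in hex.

CTR encryption: S_i = E(K, T_i) where T_i is the counter for block i; C_i = P_i ⊕ S_i.
C[0]: T = 89, S = E(K, T) = 43; D8 ⊕ 43 = 9B.
C[1]: T = 8A, S = E(K, T) = 44; 39 ⊕ 44 = 7D.
C[2]: T = 8B, S = E(K, T) = 45; 49 ⊕ 45 = 0C.
C[3]: T = 8C, S = E(K, T) = 46; D1 ⊕ 46 = 97.

C[0] = 9B, C[1] = 7D, C[2] = 0C, C[3] = 97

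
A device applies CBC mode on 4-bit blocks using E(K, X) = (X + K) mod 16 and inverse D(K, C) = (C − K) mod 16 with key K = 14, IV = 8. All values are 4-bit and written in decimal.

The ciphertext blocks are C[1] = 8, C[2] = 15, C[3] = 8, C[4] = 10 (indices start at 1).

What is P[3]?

P[3] = 5

CBC decryption: P_i = D(K, C_i) ⊕ C_{i−1}, with C_{0} = IV.
P[3]: D(K, 8) = 10; 10 ⊕ 15 = 5.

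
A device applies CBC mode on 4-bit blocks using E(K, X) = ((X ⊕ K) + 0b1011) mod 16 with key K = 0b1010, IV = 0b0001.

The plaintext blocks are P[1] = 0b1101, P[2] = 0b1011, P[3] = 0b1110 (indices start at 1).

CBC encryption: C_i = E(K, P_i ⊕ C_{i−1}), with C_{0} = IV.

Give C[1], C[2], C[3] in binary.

C[1] = 0b0001, C[2] = 0b1011, C[3] = 0b1010

C[1]: P[1] ⊕ 0b0001 = 0b1100; E(K, 0b1100) = 0b0001.
C[2]: P[2] ⊕ 0b0001 = 0b1010; E(K, 0b1010) = 0b1011.
C[3]: P[3] ⊕ 0b1011 = 0b0101; E(K, 0b0101) = 0b1010.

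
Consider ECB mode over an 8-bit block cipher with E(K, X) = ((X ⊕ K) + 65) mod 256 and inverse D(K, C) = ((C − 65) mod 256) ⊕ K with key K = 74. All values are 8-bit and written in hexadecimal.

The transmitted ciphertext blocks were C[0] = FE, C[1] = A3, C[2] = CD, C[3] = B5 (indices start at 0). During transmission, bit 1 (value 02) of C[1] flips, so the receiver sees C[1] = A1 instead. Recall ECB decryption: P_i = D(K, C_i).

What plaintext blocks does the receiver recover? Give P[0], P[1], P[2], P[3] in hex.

Only C[1] changed, to A1. In ECB, a change in C_i affects only P_i. Decrypting the received ciphertext:
P[0]: D(K, FE) = ED.
P[1]: D(K, A1) = 48.
P[2]: D(K, CD) = 1C.
P[3]: D(K, B5) = 24.
Blocks that differ from the original plaintext: P[1].

P[0] = ED, P[1] = 48, P[2] = 1C, P[3] = 24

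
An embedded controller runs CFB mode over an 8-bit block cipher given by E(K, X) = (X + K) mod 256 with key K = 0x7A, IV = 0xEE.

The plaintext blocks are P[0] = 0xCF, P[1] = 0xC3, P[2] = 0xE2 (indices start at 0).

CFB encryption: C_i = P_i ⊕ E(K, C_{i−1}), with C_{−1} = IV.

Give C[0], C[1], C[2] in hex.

C[0]: E(K, 0xEE) = 0x68; 0xCF ⊕ 0x68 = 0xA7.
C[1]: E(K, 0xA7) = 0x21; 0xC3 ⊕ 0x21 = 0xE2.
C[2]: E(K, 0xE2) = 0x5C; 0xE2 ⊕ 0x5C = 0xBE.

C[0] = 0xA7, C[1] = 0xE2, C[2] = 0xBE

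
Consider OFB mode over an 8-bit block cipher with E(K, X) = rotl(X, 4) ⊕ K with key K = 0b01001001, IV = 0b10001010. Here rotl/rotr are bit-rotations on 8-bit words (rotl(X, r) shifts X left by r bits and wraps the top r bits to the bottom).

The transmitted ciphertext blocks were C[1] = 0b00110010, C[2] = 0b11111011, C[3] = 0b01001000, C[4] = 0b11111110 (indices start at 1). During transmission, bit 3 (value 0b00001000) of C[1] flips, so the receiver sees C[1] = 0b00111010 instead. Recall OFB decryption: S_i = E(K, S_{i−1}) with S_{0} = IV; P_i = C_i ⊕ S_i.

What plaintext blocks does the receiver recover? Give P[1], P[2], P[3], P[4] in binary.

P[1] = 0b11011011, P[2] = 0b10101100, P[3] = 0b01110100, P[4] = 0b01110100

Only C[1] changed, to 0b00111010. In OFB, a change in C_i flips the same bit in P_i only; the keystream is unaffected. Decrypting the received ciphertext:
P[1]: S = E(K, 0b10001010) = 0b11100001; 0b00111010 ⊕ 0b11100001 = 0b11011011.
P[2]: S = E(K, 0b11100001) = 0b01010111; 0b11111011 ⊕ 0b01010111 = 0b10101100.
P[3]: S = E(K, 0b01010111) = 0b00111100; 0b01001000 ⊕ 0b00111100 = 0b01110100.
P[4]: S = E(K, 0b00111100) = 0b10001010; 0b11111110 ⊕ 0b10001010 = 0b01110100.
Blocks that differ from the original plaintext: P[1].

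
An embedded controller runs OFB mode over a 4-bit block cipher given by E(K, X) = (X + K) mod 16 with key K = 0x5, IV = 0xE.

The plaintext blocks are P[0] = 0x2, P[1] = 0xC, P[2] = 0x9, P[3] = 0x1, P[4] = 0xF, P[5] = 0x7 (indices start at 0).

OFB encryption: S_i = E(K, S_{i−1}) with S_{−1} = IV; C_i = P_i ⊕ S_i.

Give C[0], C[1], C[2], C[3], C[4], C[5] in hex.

C[0]: S = E(K, 0xE) = 0x3; 0x2 ⊕ 0x3 = 0x1.
C[1]: S = E(K, 0x3) = 0x8; 0xC ⊕ 0x8 = 0x4.
C[2]: S = E(K, 0x8) = 0xD; 0x9 ⊕ 0xD = 0x4.
C[3]: S = E(K, 0xD) = 0x2; 0x1 ⊕ 0x2 = 0x3.
C[4]: S = E(K, 0x2) = 0x7; 0xF ⊕ 0x7 = 0x8.
C[5]: S = E(K, 0x7) = 0xC; 0x7 ⊕ 0xC = 0xB.

C[0] = 0x1, C[1] = 0x4, C[2] = 0x4, C[3] = 0x3, C[4] = 0x8, C[5] = 0xB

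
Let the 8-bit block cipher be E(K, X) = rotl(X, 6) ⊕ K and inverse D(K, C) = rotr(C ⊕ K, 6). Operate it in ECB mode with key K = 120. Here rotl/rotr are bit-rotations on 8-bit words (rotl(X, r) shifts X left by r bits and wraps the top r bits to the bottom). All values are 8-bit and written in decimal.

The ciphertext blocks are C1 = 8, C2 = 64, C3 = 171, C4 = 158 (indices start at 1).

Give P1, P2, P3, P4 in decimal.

ECB decryption: P_i = D(K, C_i).
P1: D(K, 8) = 193.
P2: D(K, 64) = 224.
P3: D(K, 171) = 79.
P4: D(K, 158) = 155.

P1 = 193, P2 = 224, P3 = 79, P4 = 155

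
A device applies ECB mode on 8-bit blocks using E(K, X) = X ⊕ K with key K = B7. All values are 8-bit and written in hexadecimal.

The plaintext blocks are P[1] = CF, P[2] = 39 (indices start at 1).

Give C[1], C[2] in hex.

C[1] = 78, C[2] = 8E

ECB encryption: C_i = E(K, P_i).
C[1]: E(K, CF) = 78.
C[2]: E(K, 39) = 8E.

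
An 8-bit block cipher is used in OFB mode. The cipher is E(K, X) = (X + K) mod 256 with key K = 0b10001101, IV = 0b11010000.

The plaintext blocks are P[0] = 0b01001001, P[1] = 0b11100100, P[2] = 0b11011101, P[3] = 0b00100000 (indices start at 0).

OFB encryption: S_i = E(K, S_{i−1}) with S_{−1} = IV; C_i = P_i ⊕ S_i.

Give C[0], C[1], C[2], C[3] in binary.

C[0] = 0b00010100, C[1] = 0b00001110, C[2] = 0b10101010, C[3] = 0b00100100

C[0]: S = E(K, 0b11010000) = 0b01011101; 0b01001001 ⊕ 0b01011101 = 0b00010100.
C[1]: S = E(K, 0b01011101) = 0b11101010; 0b11100100 ⊕ 0b11101010 = 0b00001110.
C[2]: S = E(K, 0b11101010) = 0b01110111; 0b11011101 ⊕ 0b01110111 = 0b10101010.
C[3]: S = E(K, 0b01110111) = 0b00000100; 0b00100000 ⊕ 0b00000100 = 0b00100100.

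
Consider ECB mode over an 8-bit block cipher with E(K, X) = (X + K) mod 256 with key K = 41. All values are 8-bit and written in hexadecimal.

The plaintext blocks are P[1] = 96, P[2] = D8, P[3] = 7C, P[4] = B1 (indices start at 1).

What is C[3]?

ECB encryption: C_i = E(K, P_i).
C[3]: E(K, 7C) = BD.

C[3] = BD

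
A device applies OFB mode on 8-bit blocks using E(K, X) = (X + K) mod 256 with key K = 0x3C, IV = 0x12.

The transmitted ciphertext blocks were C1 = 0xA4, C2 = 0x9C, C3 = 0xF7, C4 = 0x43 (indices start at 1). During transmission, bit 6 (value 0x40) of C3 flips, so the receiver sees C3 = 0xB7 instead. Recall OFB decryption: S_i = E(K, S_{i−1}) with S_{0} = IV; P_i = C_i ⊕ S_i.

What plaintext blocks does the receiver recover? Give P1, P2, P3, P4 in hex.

P1 = 0xEA, P2 = 0x16, P3 = 0x71, P4 = 0x41

Only C3 changed, to 0xB7. In OFB, a change in C_i flips the same bit in P_i only; the keystream is unaffected. Decrypting the received ciphertext:
P1: S = E(K, 0x12) = 0x4E; 0xA4 ⊕ 0x4E = 0xEA.
P2: S = E(K, 0x4E) = 0x8A; 0x9C ⊕ 0x8A = 0x16.
P3: S = E(K, 0x8A) = 0xC6; 0xB7 ⊕ 0xC6 = 0x71.
P4: S = E(K, 0xC6) = 0x02; 0x43 ⊕ 0x02 = 0x41.
Blocks that differ from the original plaintext: P3.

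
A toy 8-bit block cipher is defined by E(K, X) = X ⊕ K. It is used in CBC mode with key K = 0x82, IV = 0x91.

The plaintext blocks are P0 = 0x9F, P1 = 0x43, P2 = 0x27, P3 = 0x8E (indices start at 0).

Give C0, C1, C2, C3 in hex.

C0 = 0x8C, C1 = 0x4D, C2 = 0xE8, C3 = 0xE4

CBC encryption: C_i = E(K, P_i ⊕ C_{i−1}), with C_{−1} = IV.
C0: P0 ⊕ 0x91 = 0x0E; E(K, 0x0E) = 0x8C.
C1: P1 ⊕ 0x8C = 0xCF; E(K, 0xCF) = 0x4D.
C2: P2 ⊕ 0x4D = 0x6A; E(K, 0x6A) = 0xE8.
C3: P3 ⊕ 0xE8 = 0x66; E(K, 0x66) = 0xE4.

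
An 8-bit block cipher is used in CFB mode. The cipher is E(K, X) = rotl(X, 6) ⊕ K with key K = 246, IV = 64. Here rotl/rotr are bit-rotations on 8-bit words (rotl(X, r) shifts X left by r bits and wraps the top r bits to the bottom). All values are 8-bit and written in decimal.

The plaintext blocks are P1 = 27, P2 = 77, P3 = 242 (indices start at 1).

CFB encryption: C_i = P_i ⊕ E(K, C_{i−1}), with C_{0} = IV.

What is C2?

C1: E(K, 64) = 230; 27 ⊕ 230 = 253.
C2: E(K, 253) = 137; 77 ⊕ 137 = 196.

C2 = 196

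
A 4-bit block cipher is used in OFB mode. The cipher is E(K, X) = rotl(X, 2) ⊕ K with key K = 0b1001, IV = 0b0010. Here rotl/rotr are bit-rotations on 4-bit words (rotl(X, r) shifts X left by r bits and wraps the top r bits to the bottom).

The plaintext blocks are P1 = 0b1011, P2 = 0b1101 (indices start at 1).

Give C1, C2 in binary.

C1 = 0b1010, C2 = 0b0000

OFB encryption: S_i = E(K, S_{i−1}) with S_{0} = IV; C_i = P_i ⊕ S_i.
C1: S = E(K, 0b0010) = 0b0001; 0b1011 ⊕ 0b0001 = 0b1010.
C2: S = E(K, 0b0001) = 0b1101; 0b1101 ⊕ 0b1101 = 0b0000.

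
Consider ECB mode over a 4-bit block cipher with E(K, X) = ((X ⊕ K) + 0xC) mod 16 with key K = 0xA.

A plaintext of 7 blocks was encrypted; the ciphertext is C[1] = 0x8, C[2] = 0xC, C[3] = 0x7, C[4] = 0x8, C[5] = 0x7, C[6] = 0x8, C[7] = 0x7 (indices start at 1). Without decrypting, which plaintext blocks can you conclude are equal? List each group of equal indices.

ECB encrypts each block independently with the same key, so equal ciphertext blocks imply equal plaintext blocks.
C[1] = C[4] = C[6] = 0x8, so P[1] = P[4] = P[6].
C[3] = C[5] = C[7] = 0x7, so P[3] = P[5] = P[7].

P[1] = P[4] = P[6]; P[3] = P[5] = P[7]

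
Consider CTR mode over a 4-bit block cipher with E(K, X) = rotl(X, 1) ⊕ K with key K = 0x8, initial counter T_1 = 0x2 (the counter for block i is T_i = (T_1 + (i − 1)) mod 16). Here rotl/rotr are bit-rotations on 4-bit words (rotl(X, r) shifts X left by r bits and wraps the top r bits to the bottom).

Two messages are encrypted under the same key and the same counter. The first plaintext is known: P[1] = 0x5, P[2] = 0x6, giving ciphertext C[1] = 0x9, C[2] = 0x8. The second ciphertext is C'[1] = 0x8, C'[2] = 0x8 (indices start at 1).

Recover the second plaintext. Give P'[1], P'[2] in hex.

In CTR with a reused counter, both messages share the same keystream S_i, so C_i ⊕ C'_i = P_i ⊕ P'_i and thus P'_i = P_i ⊕ C_i ⊕ C'_i.
P'[1]: 0x5 ⊕ 0x9 ⊕ 0x8 = 0x4.
P'[2]: 0x6 ⊕ 0x8 ⊕ 0x8 = 0x6.

P'[1] = 0x4, P'[2] = 0x6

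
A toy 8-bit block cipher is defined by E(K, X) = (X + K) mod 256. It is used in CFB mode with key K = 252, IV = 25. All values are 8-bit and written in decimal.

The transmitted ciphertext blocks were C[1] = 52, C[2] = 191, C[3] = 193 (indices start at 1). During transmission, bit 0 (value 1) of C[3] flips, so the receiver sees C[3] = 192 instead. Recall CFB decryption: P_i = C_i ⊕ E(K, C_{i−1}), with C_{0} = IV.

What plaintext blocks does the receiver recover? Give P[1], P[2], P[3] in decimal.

Only C[3] changed, to 192. In CFB, a change in C_i flips the same bit in P_i and garbles P_{i+1}. Decrypting the received ciphertext:
P[1]: E(K, 25) = 21; 52 ⊕ 21 = 33.
P[2]: E(K, 52) = 48; 191 ⊕ 48 = 143.
P[3]: E(K, 191) = 187; 192 ⊕ 187 = 123.
Blocks that differ from the original plaintext: P[3].

P[1] = 33, P[2] = 143, P[3] = 123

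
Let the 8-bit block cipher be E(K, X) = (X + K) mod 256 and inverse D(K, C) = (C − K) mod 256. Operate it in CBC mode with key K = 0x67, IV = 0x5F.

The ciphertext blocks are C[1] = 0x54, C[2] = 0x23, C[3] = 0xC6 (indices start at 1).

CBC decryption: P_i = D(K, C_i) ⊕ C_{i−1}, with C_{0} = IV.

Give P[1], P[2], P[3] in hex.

P[1] = 0xB2, P[2] = 0xE8, P[3] = 0x7C

P[1]: D(K, 0x54) = 0xED; 0xED ⊕ 0x5F = 0xB2.
P[2]: D(K, 0x23) = 0xBC; 0xBC ⊕ 0x54 = 0xE8.
P[3]: D(K, 0xC6) = 0x5F; 0x5F ⊕ 0x23 = 0x7C.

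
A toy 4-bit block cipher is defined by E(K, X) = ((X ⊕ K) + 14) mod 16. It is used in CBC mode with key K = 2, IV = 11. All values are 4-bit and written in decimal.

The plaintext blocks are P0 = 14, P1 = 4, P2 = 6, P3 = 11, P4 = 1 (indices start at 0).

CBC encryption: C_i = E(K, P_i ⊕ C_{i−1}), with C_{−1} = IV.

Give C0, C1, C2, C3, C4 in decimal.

C0 = 5, C1 = 1, C2 = 3, C3 = 8, C4 = 9

C0: P0 ⊕ 11 = 5; E(K, 5) = 5.
C1: P1 ⊕ 5 = 1; E(K, 1) = 1.
C2: P2 ⊕ 1 = 7; E(K, 7) = 3.
C3: P3 ⊕ 3 = 8; E(K, 8) = 8.
C4: P4 ⊕ 8 = 9; E(K, 9) = 9.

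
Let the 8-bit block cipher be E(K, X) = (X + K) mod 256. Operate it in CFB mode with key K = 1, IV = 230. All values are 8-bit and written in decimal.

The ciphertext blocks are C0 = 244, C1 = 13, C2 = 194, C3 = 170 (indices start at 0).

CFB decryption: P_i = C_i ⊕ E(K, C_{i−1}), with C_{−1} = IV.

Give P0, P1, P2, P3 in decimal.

P0: E(K, 230) = 231; 244 ⊕ 231 = 19.
P1: E(K, 244) = 245; 13 ⊕ 245 = 248.
P2: E(K, 13) = 14; 194 ⊕ 14 = 204.
P3: E(K, 194) = 195; 170 ⊕ 195 = 105.

P0 = 19, P1 = 248, P2 = 204, P3 = 105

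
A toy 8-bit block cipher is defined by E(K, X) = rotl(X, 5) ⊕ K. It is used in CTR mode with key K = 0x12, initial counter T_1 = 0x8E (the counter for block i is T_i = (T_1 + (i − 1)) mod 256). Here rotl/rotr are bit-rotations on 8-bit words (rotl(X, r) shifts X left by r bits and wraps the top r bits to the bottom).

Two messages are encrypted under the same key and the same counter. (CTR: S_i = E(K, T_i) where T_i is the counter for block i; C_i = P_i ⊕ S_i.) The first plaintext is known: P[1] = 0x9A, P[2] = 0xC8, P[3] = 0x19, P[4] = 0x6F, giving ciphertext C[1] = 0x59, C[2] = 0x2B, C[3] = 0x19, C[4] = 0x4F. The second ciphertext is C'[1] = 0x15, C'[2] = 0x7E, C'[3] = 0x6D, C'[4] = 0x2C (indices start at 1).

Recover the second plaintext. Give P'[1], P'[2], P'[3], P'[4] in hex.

In CTR with a reused counter, both messages share the same keystream S_i, so C_i ⊕ C'_i = P_i ⊕ P'_i and thus P'_i = P_i ⊕ C_i ⊕ C'_i.
P'[1]: 0x9A ⊕ 0x59 ⊕ 0x15 = 0xD6.
P'[2]: 0xC8 ⊕ 0x2B ⊕ 0x7E = 0x9D.
P'[3]: 0x19 ⊕ 0x19 ⊕ 0x6D = 0x6D.
P'[4]: 0x6F ⊕ 0x4F ⊕ 0x2C = 0x0C.

P'[1] = 0xD6, P'[2] = 0x9D, P'[3] = 0x6D, P'[4] = 0x0C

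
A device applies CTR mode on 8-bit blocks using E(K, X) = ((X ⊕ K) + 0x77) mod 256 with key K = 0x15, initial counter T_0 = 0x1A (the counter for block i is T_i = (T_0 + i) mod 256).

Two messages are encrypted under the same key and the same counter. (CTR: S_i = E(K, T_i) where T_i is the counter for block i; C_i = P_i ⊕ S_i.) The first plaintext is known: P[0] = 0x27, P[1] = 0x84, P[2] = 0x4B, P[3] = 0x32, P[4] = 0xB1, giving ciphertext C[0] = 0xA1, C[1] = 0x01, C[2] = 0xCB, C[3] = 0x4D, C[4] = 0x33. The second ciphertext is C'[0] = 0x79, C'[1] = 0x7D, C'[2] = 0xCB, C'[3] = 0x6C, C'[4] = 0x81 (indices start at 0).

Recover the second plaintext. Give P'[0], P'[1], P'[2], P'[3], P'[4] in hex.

In CTR with a reused counter, both messages share the same keystream S_i, so C_i ⊕ C'_i = P_i ⊕ P'_i and thus P'_i = P_i ⊕ C_i ⊕ C'_i.
P'[0]: 0x27 ⊕ 0xA1 ⊕ 0x79 = 0xFF.
P'[1]: 0x84 ⊕ 0x01 ⊕ 0x7D = 0xF8.
P'[2]: 0x4B ⊕ 0xCB ⊕ 0xCB = 0x4B.
P'[3]: 0x32 ⊕ 0x4D ⊕ 0x6C = 0x13.
P'[4]: 0xB1 ⊕ 0x33 ⊕ 0x81 = 0x03.

P'[0] = 0xFF, P'[1] = 0xF8, P'[2] = 0x4B, P'[3] = 0x13, P'[4] = 0x03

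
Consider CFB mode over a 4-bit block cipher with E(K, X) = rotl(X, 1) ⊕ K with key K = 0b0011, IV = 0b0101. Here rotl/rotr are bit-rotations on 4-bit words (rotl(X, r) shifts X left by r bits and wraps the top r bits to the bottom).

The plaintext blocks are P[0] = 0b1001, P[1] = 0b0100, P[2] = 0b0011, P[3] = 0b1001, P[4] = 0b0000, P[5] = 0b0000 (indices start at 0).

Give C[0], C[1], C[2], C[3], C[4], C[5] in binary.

C[0] = 0b0000, C[1] = 0b0111, C[2] = 0b1110, C[3] = 0b0111, C[4] = 0b1101, C[5] = 0b1000

CFB encryption: C_i = P_i ⊕ E(K, C_{i−1}), with C_{−1} = IV.
C[0]: E(K, 0b0101) = 0b1001; 0b1001 ⊕ 0b1001 = 0b0000.
C[1]: E(K, 0b0000) = 0b0011; 0b0100 ⊕ 0b0011 = 0b0111.
C[2]: E(K, 0b0111) = 0b1101; 0b0011 ⊕ 0b1101 = 0b1110.
C[3]: E(K, 0b1110) = 0b1110; 0b1001 ⊕ 0b1110 = 0b0111.
C[4]: E(K, 0b0111) = 0b1101; 0b0000 ⊕ 0b1101 = 0b1101.
C[5]: E(K, 0b1101) = 0b1000; 0b0000 ⊕ 0b1000 = 0b1000.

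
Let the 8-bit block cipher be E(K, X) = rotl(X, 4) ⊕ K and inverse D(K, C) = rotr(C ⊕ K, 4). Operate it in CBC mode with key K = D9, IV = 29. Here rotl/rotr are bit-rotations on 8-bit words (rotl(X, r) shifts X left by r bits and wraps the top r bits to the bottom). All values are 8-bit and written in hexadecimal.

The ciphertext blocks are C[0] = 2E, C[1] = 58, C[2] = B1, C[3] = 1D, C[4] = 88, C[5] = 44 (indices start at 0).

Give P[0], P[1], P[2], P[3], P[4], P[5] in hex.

P[0] = 56, P[1] = 36, P[2] = DE, P[3] = FD, P[4] = 08, P[5] = 51

CBC decryption: P_i = D(K, C_i) ⊕ C_{i−1}, with C_{−1} = IV.
P[0]: D(K, 2E) = 7F; 7F ⊕ 29 = 56.
P[1]: D(K, 58) = 18; 18 ⊕ 2E = 36.
P[2]: D(K, B1) = 86; 86 ⊕ 58 = DE.
P[3]: D(K, 1D) = 4C; 4C ⊕ B1 = FD.
P[4]: D(K, 88) = 15; 15 ⊕ 1D = 08.
P[5]: D(K, 44) = D9; D9 ⊕ 88 = 51.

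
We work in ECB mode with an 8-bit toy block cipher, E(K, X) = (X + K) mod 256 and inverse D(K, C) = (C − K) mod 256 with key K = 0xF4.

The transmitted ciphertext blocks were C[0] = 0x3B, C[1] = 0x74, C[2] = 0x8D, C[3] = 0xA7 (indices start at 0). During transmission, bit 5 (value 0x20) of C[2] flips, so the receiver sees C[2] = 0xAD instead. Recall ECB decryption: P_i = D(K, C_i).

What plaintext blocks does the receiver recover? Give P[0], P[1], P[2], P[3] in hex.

Only C[2] changed, to 0xAD. In ECB, a change in C_i affects only P_i. Decrypting the received ciphertext:
P[0]: D(K, 0x3B) = 0x47.
P[1]: D(K, 0x74) = 0x80.
P[2]: D(K, 0xAD) = 0xB9.
P[3]: D(K, 0xA7) = 0xB3.
Blocks that differ from the original plaintext: P[2].

P[0] = 0x47, P[1] = 0x80, P[2] = 0xB9, P[3] = 0xB3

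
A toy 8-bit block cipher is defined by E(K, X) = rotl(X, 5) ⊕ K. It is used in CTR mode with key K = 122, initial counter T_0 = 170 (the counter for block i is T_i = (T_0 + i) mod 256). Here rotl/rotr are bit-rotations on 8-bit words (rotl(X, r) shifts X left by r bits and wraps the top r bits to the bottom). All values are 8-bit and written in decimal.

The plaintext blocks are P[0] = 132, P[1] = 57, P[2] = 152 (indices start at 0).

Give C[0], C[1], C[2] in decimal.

CTR encryption: S_i = E(K, T_i) where T_i is the counter for block i; C_i = P_i ⊕ S_i.
C[0]: T = 170, S = E(K, T) = 47; 132 ⊕ 47 = 171.
C[1]: T = 171, S = E(K, T) = 15; 57 ⊕ 15 = 54.
C[2]: T = 172, S = E(K, T) = 239; 152 ⊕ 239 = 119.

C[0] = 171, C[1] = 54, C[2] = 119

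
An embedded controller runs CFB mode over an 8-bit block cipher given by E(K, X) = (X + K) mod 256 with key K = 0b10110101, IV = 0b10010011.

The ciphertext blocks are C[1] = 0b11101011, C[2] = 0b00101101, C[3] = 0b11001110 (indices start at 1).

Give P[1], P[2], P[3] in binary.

P[1] = 0b10100011, P[2] = 0b10001101, P[3] = 0b00101100

CFB decryption: P_i = C_i ⊕ E(K, C_{i−1}), with C_{0} = IV.
P[1]: E(K, 0b10010011) = 0b01001000; 0b11101011 ⊕ 0b01001000 = 0b10100011.
P[2]: E(K, 0b11101011) = 0b10100000; 0b00101101 ⊕ 0b10100000 = 0b10001101.
P[3]: E(K, 0b00101101) = 0b11100010; 0b11001110 ⊕ 0b11100010 = 0b00101100.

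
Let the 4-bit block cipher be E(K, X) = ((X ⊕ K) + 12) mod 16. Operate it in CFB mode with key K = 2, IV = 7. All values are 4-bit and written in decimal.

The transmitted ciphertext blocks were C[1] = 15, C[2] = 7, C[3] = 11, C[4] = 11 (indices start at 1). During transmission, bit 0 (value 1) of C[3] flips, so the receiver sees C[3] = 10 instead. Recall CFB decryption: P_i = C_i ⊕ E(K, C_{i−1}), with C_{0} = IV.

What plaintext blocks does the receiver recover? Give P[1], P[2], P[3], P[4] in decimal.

Only C[3] changed, to 10. In CFB, a change in C_i flips the same bit in P_i and garbles P_{i+1}. Decrypting the received ciphertext:
P[1]: E(K, 7) = 1; 15 ⊕ 1 = 14.
P[2]: E(K, 15) = 9; 7 ⊕ 9 = 14.
P[3]: E(K, 7) = 1; 10 ⊕ 1 = 11.
P[4]: E(K, 10) = 4; 11 ⊕ 4 = 15.
Blocks that differ from the original plaintext: P[3], P[4].

P[1] = 14, P[2] = 14, P[3] = 11, P[4] = 15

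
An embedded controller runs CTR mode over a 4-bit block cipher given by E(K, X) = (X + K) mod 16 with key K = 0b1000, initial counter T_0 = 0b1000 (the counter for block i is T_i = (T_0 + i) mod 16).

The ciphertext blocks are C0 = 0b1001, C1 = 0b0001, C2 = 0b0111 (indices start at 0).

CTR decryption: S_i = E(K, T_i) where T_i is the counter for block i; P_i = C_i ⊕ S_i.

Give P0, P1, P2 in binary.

P0: T = 0b1000, S = E(K, T) = 0b0000; 0b1001 ⊕ 0b0000 = 0b1001.
P1: T = 0b1001, S = E(K, T) = 0b0001; 0b0001 ⊕ 0b0001 = 0b0000.
P2: T = 0b1010, S = E(K, T) = 0b0010; 0b0111 ⊕ 0b0010 = 0b0101.

P0 = 0b1001, P1 = 0b0000, P2 = 0b0101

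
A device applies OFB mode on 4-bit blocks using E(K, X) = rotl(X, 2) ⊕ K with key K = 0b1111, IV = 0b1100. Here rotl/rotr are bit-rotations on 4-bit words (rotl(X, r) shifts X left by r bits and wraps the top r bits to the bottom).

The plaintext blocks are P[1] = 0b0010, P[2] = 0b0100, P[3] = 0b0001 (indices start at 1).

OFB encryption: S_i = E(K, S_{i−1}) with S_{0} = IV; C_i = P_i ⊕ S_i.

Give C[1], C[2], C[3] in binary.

C[1]: S = E(K, 0b1100) = 0b1100; 0b0010 ⊕ 0b1100 = 0b1110.
C[2]: S = E(K, 0b1100) = 0b1100; 0b0100 ⊕ 0b1100 = 0b1000.
C[3]: S = E(K, 0b1100) = 0b1100; 0b0001 ⊕ 0b1100 = 0b1101.

C[1] = 0b1110, C[2] = 0b1000, C[3] = 0b1101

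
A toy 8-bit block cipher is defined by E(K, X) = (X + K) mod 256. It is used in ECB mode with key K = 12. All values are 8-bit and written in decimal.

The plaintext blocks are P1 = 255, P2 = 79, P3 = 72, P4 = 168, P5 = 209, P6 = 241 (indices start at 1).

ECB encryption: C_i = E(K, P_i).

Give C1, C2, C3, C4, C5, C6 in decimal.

C1: E(K, 255) = 11.
C2: E(K, 79) = 91.
C3: E(K, 72) = 84.
C4: E(K, 168) = 180.
C5: E(K, 209) = 221.
C6: E(K, 241) = 253.

C1 = 11, C2 = 91, C3 = 84, C4 = 180, C5 = 221, C6 = 253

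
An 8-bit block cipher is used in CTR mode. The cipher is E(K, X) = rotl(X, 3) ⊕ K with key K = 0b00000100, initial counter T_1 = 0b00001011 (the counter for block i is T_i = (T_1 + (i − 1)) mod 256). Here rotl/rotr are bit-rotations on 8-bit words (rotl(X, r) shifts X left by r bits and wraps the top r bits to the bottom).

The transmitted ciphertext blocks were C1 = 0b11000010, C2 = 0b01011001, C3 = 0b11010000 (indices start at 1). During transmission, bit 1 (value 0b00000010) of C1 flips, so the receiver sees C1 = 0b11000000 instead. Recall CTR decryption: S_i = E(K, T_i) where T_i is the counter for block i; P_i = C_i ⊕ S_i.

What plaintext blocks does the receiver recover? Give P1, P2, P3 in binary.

Only C1 changed, to 0b11000000. In CTR, a change in C_i flips the same bit in P_i only; the keystream is unaffected. Decrypting the received ciphertext:
P1: T = 0b00001011, S = E(K, T) = 0b01011100; 0b11000000 ⊕ 0b01011100 = 0b10011100.
P2: T = 0b00001100, S = E(K, T) = 0b01100100; 0b01011001 ⊕ 0b01100100 = 0b00111101.
P3: T = 0b00001101, S = E(K, T) = 0b01101100; 0b11010000 ⊕ 0b01101100 = 0b10111100.
Blocks that differ from the original plaintext: P1.

P1 = 0b10011100, P2 = 0b00111101, P3 = 0b10111100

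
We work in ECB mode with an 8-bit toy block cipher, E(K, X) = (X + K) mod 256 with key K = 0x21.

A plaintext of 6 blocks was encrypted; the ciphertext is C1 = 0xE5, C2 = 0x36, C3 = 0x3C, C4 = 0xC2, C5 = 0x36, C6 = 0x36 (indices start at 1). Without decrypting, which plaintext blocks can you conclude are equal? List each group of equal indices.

ECB encrypts each block independently with the same key, so equal ciphertext blocks imply equal plaintext blocks.
C2 = C5 = C6 = 0x36, so P2 = P5 = P6.

P2 = P5 = P6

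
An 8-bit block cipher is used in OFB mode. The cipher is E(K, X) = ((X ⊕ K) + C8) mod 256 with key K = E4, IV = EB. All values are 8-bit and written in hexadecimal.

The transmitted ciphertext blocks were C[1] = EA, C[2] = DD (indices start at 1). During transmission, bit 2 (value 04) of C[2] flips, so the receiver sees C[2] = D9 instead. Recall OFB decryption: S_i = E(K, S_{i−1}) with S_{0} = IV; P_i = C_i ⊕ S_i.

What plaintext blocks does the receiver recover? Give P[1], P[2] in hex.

P[1] = 3D, P[2] = 22

Only C[2] changed, to D9. In OFB, a change in C_i flips the same bit in P_i only; the keystream is unaffected. Decrypting the received ciphertext:
P[1]: S = E(K, EB) = D7; EA ⊕ D7 = 3D.
P[2]: S = E(K, D7) = FB; D9 ⊕ FB = 22.
Blocks that differ from the original plaintext: P[2].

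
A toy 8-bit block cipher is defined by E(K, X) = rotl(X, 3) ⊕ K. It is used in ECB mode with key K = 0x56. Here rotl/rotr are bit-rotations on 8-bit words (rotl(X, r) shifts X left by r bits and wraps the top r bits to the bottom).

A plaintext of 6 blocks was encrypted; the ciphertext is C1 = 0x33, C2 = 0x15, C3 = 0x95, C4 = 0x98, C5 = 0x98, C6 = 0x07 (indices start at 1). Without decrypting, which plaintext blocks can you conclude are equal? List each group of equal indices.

P4 = P5

ECB encrypts each block independently with the same key, so equal ciphertext blocks imply equal plaintext blocks.
C4 = C5 = 0x98, so P4 = P5.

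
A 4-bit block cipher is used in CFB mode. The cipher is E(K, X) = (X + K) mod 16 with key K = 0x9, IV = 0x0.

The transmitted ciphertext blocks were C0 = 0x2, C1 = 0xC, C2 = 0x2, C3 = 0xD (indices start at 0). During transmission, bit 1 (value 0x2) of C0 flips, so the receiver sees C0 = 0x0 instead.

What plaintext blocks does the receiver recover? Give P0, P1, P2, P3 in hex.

CFB decryption: P_i = C_i ⊕ E(K, C_{i−1}), with C_{−1} = IV.
Only C0 changed, to 0x0. In CFB, a change in C_i flips the same bit in P_i and garbles P_{i+1}. Decrypting the received ciphertext:
P0: E(K, 0x0) = 0x9; 0x0 ⊕ 0x9 = 0x9.
P1: E(K, 0x0) = 0x9; 0xC ⊕ 0x9 = 0x5.
P2: E(K, 0xC) = 0x5; 0x2 ⊕ 0x5 = 0x7.
P3: E(K, 0x2) = 0xB; 0xD ⊕ 0xB = 0x6.
Blocks that differ from the original plaintext: P0, P1.

P0 = 0x9, P1 = 0x5, P2 = 0x7, P3 = 0x6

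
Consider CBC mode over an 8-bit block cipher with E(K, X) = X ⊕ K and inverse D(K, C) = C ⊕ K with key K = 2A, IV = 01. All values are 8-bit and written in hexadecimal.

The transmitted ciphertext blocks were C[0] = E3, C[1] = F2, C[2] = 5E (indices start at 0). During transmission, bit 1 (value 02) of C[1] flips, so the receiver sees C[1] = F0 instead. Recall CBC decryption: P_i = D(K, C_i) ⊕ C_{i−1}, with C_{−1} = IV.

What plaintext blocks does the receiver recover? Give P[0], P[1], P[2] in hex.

P[0] = C8, P[1] = 39, P[2] = 84

Only C[1] changed, to F0. In CBC, a change in C_i garbles P_i and flips the same bit in P_{i+1}. Decrypting the received ciphertext:
P[0]: D(K, E3) = C9; C9 ⊕ 01 = C8.
P[1]: D(K, F0) = DA; DA ⊕ E3 = 39.
P[2]: D(K, 5E) = 74; 74 ⊕ F0 = 84.
Blocks that differ from the original plaintext: P[1], P[2].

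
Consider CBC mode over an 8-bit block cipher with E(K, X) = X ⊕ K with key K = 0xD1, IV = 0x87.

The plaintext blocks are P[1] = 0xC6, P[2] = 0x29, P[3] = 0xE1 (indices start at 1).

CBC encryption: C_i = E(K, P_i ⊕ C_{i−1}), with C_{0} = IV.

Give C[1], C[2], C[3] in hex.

C[1] = 0x90, C[2] = 0x68, C[3] = 0x58

C[1]: P[1] ⊕ 0x87 = 0x41; E(K, 0x41) = 0x90.
C[2]: P[2] ⊕ 0x90 = 0xB9; E(K, 0xB9) = 0x68.
C[3]: P[3] ⊕ 0x68 = 0x89; E(K, 0x89) = 0x58.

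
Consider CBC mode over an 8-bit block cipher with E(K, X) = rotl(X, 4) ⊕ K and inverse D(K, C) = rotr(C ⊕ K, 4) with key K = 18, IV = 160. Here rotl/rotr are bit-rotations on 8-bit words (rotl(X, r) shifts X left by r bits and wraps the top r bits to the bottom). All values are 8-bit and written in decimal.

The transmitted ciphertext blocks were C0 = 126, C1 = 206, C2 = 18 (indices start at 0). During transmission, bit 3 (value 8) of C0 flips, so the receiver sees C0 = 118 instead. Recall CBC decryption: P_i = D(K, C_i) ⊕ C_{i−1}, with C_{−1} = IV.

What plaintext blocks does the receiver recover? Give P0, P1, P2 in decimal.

P0 = 230, P1 = 187, P2 = 206

Only C0 changed, to 118. In CBC, a change in C_i garbles P_i and flips the same bit in P_{i+1}. Decrypting the received ciphertext:
P0: D(K, 118) = 70; 70 ⊕ 160 = 230.
P1: D(K, 206) = 205; 205 ⊕ 118 = 187.
P2: D(K, 18) = 0; 0 ⊕ 206 = 206.
Blocks that differ from the original plaintext: P0, P1.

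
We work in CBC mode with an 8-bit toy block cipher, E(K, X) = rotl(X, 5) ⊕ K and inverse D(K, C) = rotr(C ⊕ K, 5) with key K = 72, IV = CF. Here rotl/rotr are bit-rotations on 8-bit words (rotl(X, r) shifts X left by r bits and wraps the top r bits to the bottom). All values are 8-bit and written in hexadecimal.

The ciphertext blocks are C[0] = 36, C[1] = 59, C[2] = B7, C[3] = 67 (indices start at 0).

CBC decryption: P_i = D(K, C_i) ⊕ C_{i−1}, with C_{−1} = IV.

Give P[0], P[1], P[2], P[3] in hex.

P[0] = ED, P[1] = 6F, P[2] = 77, P[3] = 1F

P[0]: D(K, 36) = 22; 22 ⊕ CF = ED.
P[1]: D(K, 59) = 59; 59 ⊕ 36 = 6F.
P[2]: D(K, B7) = 2E; 2E ⊕ 59 = 77.
P[3]: D(K, 67) = A8; A8 ⊕ B7 = 1F.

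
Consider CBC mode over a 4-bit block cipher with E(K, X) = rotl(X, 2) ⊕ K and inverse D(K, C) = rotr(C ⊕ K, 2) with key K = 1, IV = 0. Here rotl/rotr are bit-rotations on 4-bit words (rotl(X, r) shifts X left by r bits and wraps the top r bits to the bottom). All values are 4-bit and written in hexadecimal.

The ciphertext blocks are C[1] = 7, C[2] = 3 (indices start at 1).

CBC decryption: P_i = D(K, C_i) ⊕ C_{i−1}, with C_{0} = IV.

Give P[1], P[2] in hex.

P[1]: D(K, 7) = 9; 9 ⊕ 0 = 9.
P[2]: D(K, 3) = 8; 8 ⊕ 7 = F.

P[1] = 9, P[2] = F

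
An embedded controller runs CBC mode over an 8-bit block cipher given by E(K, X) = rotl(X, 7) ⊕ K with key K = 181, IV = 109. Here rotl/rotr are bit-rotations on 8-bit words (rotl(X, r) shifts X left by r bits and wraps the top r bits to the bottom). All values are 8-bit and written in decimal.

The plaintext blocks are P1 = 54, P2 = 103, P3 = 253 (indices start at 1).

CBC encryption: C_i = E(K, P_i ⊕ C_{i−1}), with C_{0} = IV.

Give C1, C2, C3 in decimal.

C1: P1 ⊕ 109 = 91; E(K, 91) = 24.
C2: P2 ⊕ 24 = 127; E(K, 127) = 10.
C3: P3 ⊕ 10 = 247; E(K, 247) = 78.

C1 = 24, C2 = 10, C3 = 78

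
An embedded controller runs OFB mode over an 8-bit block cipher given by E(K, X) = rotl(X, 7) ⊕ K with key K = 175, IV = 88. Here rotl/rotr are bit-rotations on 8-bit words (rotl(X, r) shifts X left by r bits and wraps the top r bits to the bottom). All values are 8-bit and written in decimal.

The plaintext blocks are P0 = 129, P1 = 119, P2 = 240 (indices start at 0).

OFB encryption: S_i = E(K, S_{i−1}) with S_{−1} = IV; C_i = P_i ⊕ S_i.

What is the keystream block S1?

110

C0: S = E(K, 88) = 131; 129 ⊕ 131 = 2.
C1: S = E(K, 131) = 110; 119 ⊕ 110 = 25.
So S1 = 110.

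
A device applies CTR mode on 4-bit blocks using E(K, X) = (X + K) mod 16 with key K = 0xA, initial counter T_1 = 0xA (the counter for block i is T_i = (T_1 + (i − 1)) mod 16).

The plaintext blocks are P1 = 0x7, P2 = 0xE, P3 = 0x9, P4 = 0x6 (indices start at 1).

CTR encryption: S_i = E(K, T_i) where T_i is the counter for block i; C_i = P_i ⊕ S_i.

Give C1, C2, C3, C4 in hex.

C1 = 0x3, C2 = 0xB, C3 = 0xF, C4 = 0x1

C1: T = 0xA, S = E(K, T) = 0x4; 0x7 ⊕ 0x4 = 0x3.
C2: T = 0xB, S = E(K, T) = 0x5; 0xE ⊕ 0x5 = 0xB.
C3: T = 0xC, S = E(K, T) = 0x6; 0x9 ⊕ 0x6 = 0xF.
C4: T = 0xD, S = E(K, T) = 0x7; 0x6 ⊕ 0x7 = 0x1.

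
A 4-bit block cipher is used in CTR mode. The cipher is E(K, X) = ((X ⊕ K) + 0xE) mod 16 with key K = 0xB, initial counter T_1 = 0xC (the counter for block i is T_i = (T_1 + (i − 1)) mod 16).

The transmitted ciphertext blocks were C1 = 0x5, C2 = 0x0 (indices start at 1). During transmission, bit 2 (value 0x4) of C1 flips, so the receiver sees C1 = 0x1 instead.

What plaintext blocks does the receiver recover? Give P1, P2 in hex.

P1 = 0x4, P2 = 0x4

CTR decryption: S_i = E(K, T_i) where T_i is the counter for block i; P_i = C_i ⊕ S_i.
Only C1 changed, to 0x1. In CTR, a change in C_i flips the same bit in P_i only; the keystream is unaffected. Decrypting the received ciphertext:
P1: T = 0xC, S = E(K, T) = 0x5; 0x1 ⊕ 0x5 = 0x4.
P2: T = 0xD, S = E(K, T) = 0x4; 0x0 ⊕ 0x4 = 0x4.
Blocks that differ from the original plaintext: P1.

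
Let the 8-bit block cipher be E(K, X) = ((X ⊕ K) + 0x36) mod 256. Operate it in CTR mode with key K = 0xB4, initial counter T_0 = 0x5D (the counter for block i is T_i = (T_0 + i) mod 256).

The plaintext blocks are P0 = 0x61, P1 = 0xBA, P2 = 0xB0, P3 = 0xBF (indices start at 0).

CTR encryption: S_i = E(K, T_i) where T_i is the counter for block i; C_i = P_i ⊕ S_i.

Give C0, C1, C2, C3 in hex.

C0 = 0x7E, C1 = 0x9A, C2 = 0x91, C3 = 0xB5

C0: T = 0x5D, S = E(K, T) = 0x1F; 0x61 ⊕ 0x1F = 0x7E.
C1: T = 0x5E, S = E(K, T) = 0x20; 0xBA ⊕ 0x20 = 0x9A.
C2: T = 0x5F, S = E(K, T) = 0x21; 0xB0 ⊕ 0x21 = 0x91.
C3: T = 0x60, S = E(K, T) = 0x0A; 0xBF ⊕ 0x0A = 0xB5.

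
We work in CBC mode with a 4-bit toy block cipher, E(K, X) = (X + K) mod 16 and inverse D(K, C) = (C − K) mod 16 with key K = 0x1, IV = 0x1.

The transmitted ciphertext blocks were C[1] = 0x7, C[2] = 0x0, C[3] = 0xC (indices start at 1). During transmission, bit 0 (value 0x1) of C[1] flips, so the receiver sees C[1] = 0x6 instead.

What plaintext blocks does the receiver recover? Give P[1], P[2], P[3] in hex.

P[1] = 0x4, P[2] = 0x9, P[3] = 0xB

CBC decryption: P_i = D(K, C_i) ⊕ C_{i−1}, with C_{0} = IV.
Only C[1] changed, to 0x6. In CBC, a change in C_i garbles P_i and flips the same bit in P_{i+1}. Decrypting the received ciphertext:
P[1]: D(K, 0x6) = 0x5; 0x5 ⊕ 0x1 = 0x4.
P[2]: D(K, 0x0) = 0xF; 0xF ⊕ 0x6 = 0x9.
P[3]: D(K, 0xC) = 0xB; 0xB ⊕ 0x0 = 0xB.
Blocks that differ from the original plaintext: P[1], P[2].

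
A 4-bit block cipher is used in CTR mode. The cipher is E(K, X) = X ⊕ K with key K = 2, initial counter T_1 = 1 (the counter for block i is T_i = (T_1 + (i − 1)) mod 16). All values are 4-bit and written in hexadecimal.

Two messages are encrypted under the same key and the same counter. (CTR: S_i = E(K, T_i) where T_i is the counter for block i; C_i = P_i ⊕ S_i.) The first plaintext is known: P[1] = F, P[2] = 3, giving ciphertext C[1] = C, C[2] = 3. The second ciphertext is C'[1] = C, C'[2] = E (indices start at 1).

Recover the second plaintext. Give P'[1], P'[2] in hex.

P'[1] = F, P'[2] = E

In CTR with a reused counter, both messages share the same keystream S_i, so C_i ⊕ C'_i = P_i ⊕ P'_i and thus P'_i = P_i ⊕ C_i ⊕ C'_i.
P'[1]: F ⊕ C ⊕ C = F.
P'[2]: 3 ⊕ 3 ⊕ E = E.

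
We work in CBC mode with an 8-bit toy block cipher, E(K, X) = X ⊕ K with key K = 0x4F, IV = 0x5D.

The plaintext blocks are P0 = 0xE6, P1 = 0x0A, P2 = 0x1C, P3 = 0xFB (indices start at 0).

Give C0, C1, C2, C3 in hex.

C0 = 0xF4, C1 = 0xB1, C2 = 0xE2, C3 = 0x56

CBC encryption: C_i = E(K, P_i ⊕ C_{i−1}), with C_{−1} = IV.
C0: P0 ⊕ 0x5D = 0xBB; E(K, 0xBB) = 0xF4.
C1: P1 ⊕ 0xF4 = 0xFE; E(K, 0xFE) = 0xB1.
C2: P2 ⊕ 0xB1 = 0xAD; E(K, 0xAD) = 0xE2.
C3: P3 ⊕ 0xE2 = 0x19; E(K, 0x19) = 0x56.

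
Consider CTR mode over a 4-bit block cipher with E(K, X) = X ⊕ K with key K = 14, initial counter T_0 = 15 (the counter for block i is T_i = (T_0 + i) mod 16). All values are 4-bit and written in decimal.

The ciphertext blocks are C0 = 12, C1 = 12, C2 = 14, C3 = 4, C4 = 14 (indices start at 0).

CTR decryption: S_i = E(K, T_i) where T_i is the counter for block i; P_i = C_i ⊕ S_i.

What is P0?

P0 = 13

P0: T = 15, S = E(K, T) = 1; 12 ⊕ 1 = 13.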